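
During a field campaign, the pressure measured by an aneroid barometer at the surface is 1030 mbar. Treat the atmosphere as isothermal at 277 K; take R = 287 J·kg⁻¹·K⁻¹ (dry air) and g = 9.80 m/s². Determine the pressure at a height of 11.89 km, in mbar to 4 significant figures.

P ≈ 237.8 mbar

Scale height: H = RT/g = 287 × 277 / 9.80 = 8112.1 m.
Barometric formula: P = P₀ exp(−z/H).
z/H = 11890/8112.1 = 1.4657; exp(−1.4657) = 0.23092.
P = 1030 × 0.23092 = 237.85 mbar.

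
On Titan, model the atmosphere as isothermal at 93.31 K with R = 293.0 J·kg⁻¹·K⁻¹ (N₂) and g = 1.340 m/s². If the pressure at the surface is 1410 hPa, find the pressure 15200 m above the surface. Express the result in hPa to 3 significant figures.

P ≈ 669 hPa

Scale height: H = RT/g = 293.0 × 93.31 / 1.340 = 20403 m.
Barometric formula: P = P₀ exp(−z/H).
z/H = 15200/20403 = 0.74499; exp(−0.74499) = 0.47474.
P = 1410 × 0.47474 = 669.38 hPa.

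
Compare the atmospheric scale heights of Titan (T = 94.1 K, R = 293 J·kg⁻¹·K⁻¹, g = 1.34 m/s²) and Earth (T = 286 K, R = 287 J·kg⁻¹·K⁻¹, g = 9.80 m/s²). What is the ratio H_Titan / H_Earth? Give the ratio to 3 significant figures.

H = RT/g for each body.
H_Titan = 293 × 94.1 / 1.34 = 20576 m.
H_Earth = 287 × 286 / 9.80 = 8375.7 m.
H_Titan/H_Earth = 20576/8375.7 = 2.4566.

H_Titan/H_Earth ≈ 2.46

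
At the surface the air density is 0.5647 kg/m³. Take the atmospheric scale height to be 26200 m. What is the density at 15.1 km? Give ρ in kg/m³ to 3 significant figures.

ρ ≈ 0.317 kg/m³

In an isothermal atmosphere, density decays like pressure: ρ = ρ₀ exp(−z/H).
z/H = 15100/26200 = 0.57634; exp(−0.57634) = 0.56195.
ρ = 0.5647 × 0.56195 = 0.31733 kg/m³.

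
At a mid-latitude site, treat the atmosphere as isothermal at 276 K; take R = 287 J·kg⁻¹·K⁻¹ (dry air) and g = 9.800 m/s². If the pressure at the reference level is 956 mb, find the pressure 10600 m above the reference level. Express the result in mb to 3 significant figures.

P ≈ 258 mb

Scale height: H = RT/g = 287 × 276 / 9.800 = 8082.9 m.
Barometric formula: P = P₀ exp(−z/H).
z/H = 10600/8082.9 = 1.3114; exp(−1.3114) = 0.26944.
P = 956 × 0.26944 = 257.58 mb.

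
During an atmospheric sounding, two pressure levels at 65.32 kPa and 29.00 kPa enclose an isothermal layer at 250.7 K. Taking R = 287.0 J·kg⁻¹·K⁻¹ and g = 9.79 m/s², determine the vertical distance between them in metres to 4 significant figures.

Δz ≈ 5968 m

Hypsometric equation: Δz = (R T̄/g) ln(P₁/P₂).
R T̄/g = 287.0 × 250.7 / 9.79 = 7349.4 m.
ln(65.32/29.00) = ln(2.2524) = 0.81200.
Δz = 7349.4 × 0.81200 = 5967.7 m.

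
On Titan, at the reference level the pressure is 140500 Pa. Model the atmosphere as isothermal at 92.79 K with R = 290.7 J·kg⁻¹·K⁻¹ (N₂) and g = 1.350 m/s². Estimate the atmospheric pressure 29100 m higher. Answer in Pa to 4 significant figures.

Scale height: H = RT/g = 290.7 × 92.79 / 1.350 = 19981 m.
Barometric formula: P = P₀ exp(−z/H).
z/H = 29100/19981 = 1.4564; exp(−1.4564) = 0.23307.
P = 140500 × 0.23307 = 32746 Pa.

P ≈ 32750 Pa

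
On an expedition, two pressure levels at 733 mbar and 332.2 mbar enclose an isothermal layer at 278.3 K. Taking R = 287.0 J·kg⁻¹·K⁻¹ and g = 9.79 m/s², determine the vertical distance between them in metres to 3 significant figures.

Hypsometric equation: Δz = (R T̄/g) ln(P₁/P₂).
R T̄/g = 287.0 × 278.3 / 9.79 = 8158.5 m.
ln(733/332.2) = ln(2.2065) = 0.79141.
Δz = 8158.5 × 0.79141 = 6456.7 m.

Δz ≈ 6460 m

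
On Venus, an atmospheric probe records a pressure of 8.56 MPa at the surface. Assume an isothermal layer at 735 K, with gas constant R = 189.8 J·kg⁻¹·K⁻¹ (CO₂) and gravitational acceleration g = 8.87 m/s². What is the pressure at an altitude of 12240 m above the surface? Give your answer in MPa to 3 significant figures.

P ≈ 3.93 MPa

Scale height: H = RT/g = 189.8 × 735 / 8.87 = 15728 m.
Barometric formula: P = P₀ exp(−z/H).
z/H = 12240/15728 = 0.77823; exp(−0.77823) = 0.45922.
P = 8.56 × 0.45922 = 3.9309 MPa.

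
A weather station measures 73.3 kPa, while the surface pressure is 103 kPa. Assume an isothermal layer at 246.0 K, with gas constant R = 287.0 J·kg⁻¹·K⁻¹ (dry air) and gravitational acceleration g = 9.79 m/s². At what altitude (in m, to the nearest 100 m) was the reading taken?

z ≈ 2500 m

Scale height: H = RT/g = 287.0 × 246.0 / 9.79 = 7211.6 m.
Invert the barometric formula: z = H ln(P₀/P).
P₀/P = 103/73.3 = 1.4052; ln(1.4052) = 0.34018.
z = 7211.6 × 0.34018 = 2453.2 m.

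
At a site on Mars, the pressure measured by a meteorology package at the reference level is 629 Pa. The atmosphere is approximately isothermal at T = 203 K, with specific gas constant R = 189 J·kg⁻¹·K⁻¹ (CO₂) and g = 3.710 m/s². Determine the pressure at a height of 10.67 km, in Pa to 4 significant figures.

Scale height: H = RT/g = 189 × 203 / 3.710 = 10342 m.
Barometric formula: P = P₀ exp(−z/H).
z/H = 10670/10342 = 1.0317; exp(−1.0317) = 0.35640.
P = 629 × 0.35640 = 224.18 Pa.

P ≈ 224.2 Pa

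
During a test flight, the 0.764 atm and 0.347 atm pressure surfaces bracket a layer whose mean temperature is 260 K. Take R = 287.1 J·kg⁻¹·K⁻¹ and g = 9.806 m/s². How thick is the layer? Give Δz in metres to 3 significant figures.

Hypsometric equation: Δz = (R T̄/g) ln(P₁/P₂).
R T̄/g = 287.1 × 260 / 9.806 = 7612.3 m.
ln(0.764/0.347) = ln(2.2017) = 0.78923.
Δz = 7612.3 × 0.78923 = 6007.9 m.

Δz ≈ 6010 m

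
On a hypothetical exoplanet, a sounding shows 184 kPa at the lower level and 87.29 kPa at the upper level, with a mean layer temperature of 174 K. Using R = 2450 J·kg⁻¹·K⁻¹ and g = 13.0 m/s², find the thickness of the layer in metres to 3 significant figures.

Hypsometric equation: Δz = (R T̄/g) ln(P₁/P₂).
R T̄/g = 2450 × 174 / 13.0 = 32792 m.
ln(184/87.29) = ln(2.1079) = 0.74569.
Δz = 32792 × 0.74569 = 24453 m.

Δz ≈ 24500 m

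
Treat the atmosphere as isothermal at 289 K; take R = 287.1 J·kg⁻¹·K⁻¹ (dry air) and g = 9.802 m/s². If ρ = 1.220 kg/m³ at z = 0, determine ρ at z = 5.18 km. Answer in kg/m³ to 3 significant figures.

Scale height: H = RT/g = 287.1 × 289 / 9.802 = 8464.8 m.
In an isothermal atmosphere, density decays like pressure: ρ = ρ₀ exp(−z/H).
z/H = 5180.0/8464.8 = 0.61195; exp(−0.61195) = 0.54229.
ρ = 1.220 × 0.54229 = 0.66159 kg/m³.

ρ ≈ 0.662 kg/m³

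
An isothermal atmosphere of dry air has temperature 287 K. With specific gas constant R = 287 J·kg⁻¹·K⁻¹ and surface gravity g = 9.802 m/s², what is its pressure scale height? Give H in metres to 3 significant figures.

The scale height of an isothermal atmosphere is H = RT/g.
H = 287 × 287 / 9.802 = 82369/9.802 = 8403.3 m.

H ≈ 8400 m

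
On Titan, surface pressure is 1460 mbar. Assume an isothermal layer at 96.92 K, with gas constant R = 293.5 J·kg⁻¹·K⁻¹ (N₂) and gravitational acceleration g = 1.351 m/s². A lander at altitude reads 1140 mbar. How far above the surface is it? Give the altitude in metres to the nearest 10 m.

Scale height: H = RT/g = 293.5 × 96.92 / 1.351 = 21056 m.
Invert the barometric formula: z = H ln(P₀/P).
P₀/P = 1460/1140 = 1.2807; ln(1.2807) = 0.24741.
z = 21056 × 0.24741 = 5209.5 m.

z ≈ 5210 m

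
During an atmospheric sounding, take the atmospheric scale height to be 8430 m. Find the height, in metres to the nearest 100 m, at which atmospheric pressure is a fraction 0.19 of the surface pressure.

Set P/P₀ = exp(−z/H) = 0.19, so z = −H ln(0.19).
−ln(0.19) = 1.6607; z = 8430.0 × 1.6607 = 14000 m.

z ≈ 14000 m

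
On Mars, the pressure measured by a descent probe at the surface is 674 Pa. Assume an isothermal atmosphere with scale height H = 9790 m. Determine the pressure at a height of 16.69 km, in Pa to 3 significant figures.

Barometric formula: P = P₀ exp(−z/H).
z/H = 16690/9790.0 = 1.7048; exp(−1.7048) = 0.18181.
P = 674 × 0.18181 = 122.54 Pa.

P ≈ 123 Pa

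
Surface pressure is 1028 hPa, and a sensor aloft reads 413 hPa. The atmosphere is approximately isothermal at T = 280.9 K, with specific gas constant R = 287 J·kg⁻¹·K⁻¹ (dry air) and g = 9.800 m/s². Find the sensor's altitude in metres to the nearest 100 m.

z ≈ 7500 m

Scale height: H = RT/g = 287 × 280.9 / 9.800 = 8226.4 m.
Invert the barometric formula: z = H ln(P₀/P).
P₀/P = 1028/413 = 2.4891; ln(2.4891) = 0.91192.
z = 8226.4 × 0.91192 = 7501.8 m.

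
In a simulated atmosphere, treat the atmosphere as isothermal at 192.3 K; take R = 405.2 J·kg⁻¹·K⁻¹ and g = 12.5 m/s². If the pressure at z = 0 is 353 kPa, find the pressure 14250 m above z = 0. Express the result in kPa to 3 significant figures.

P ≈ 35.9 kPa

Scale height: H = RT/g = 405.2 × 192.3 / 12.5 = 6233.6 m.
Barometric formula: P = P₀ exp(−z/H).
z/H = 14250/6233.6 = 2.2860; exp(−2.2860) = 0.10167.
P = 353 × 0.10167 = 35.890 kPa.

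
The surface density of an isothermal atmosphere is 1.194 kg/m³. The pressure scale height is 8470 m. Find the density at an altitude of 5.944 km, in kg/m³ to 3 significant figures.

ρ ≈ 0.592 kg/m³

In an isothermal atmosphere, density decays like pressure: ρ = ρ₀ exp(−z/H).
z/H = 5944.0/8470.0 = 0.70177; exp(−0.70177) = 0.49571.
ρ = 1.194 × 0.49571 = 0.59188 kg/m³.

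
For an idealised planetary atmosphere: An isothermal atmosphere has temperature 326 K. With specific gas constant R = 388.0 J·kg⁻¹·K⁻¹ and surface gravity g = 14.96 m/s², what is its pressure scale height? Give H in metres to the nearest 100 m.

The scale height of an isothermal atmosphere is H = RT/g.
H = 388.0 × 326 / 14.96 = 126490/14.96 = 8455.2 m.

H ≈ 8500 m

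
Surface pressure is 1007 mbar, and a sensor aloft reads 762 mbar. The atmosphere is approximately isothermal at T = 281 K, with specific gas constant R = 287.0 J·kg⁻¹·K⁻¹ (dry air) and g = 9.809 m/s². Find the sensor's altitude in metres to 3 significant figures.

z ≈ 2290 m

Scale height: H = RT/g = 287.0 × 281 / 9.809 = 8221.7 m.
Invert the barometric formula: z = H ln(P₀/P).
P₀/P = 1007/762 = 1.3215; ln(1.3215) = 0.27877.
z = 8221.7 × 0.27877 = 2292.0 m.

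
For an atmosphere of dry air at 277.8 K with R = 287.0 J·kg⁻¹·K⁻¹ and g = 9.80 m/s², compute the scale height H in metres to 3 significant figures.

H ≈ 8140 m

The scale height of an isothermal atmosphere is H = RT/g.
H = 287.0 × 277.8 / 9.80 = 79729/9.80 = 8135.6 m.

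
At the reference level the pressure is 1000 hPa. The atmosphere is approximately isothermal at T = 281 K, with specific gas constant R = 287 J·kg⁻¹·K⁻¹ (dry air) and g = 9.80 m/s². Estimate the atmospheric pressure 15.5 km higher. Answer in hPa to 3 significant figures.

Scale height: H = RT/g = 287 × 281 / 9.80 = 8229.3 m.
Barometric formula: P = P₀ exp(−z/H).
z/H = 15500/8229.3 = 1.8835; exp(−1.8835) = 0.15206.
P = 1000 × 0.15206 = 152.06 hPa.

P ≈ 152 hPa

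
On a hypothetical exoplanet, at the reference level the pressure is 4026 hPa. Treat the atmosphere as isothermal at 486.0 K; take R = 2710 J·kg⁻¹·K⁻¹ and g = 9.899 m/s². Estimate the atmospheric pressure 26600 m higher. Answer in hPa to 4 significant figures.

Scale height: H = RT/g = 2710 × 486.0 / 9.899 = 133050 m.
Barometric formula: P = P₀ exp(−z/H).
z/H = 26600/133050 = 0.19992; exp(−0.19992) = 0.81880.
P = 4026 × 0.81880 = 3296.5 hPa.

P ≈ 3296 hPa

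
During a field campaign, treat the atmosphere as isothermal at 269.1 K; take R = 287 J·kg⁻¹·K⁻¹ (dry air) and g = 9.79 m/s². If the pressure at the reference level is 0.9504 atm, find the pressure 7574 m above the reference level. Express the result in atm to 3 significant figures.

Scale height: H = RT/g = 287 × 269.1 / 9.79 = 7888.8 m.
Barometric formula: P = P₀ exp(−z/H).
z/H = 7574.0/7888.8 = 0.96010; exp(−0.96010) = 0.38285.
P = 0.9504 × 0.38285 = 0.36386 atm.

P ≈ 0.364 atm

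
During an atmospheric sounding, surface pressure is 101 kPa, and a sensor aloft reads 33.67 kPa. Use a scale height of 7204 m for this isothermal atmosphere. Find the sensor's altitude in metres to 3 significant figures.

z ≈ 7910 m

Invert the barometric formula: z = H ln(P₀/P).
P₀/P = 101/33.67 = 2.9997; ln(2.9997) = 1.0985.
z = 7204.0 × 1.0985 = 7913.6 m.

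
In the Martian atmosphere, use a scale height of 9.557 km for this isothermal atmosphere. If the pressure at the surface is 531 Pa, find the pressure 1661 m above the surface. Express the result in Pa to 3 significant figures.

Barometric formula: P = P₀ exp(−z/H).
z/H = 1661.0/9557.0 = 0.17380; exp(−0.17380) = 0.84046.
P = 531 × 0.84046 = 446.28 Pa.

P ≈ 446 Pa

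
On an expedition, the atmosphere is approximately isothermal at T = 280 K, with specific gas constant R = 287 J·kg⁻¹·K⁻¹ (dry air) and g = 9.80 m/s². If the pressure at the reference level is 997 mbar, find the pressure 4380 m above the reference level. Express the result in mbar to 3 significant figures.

Scale height: H = RT/g = 287 × 280 / 9.80 = 8200.0 m.
Barometric formula: P = P₀ exp(−z/H).
z/H = 4380.0/8200.0 = 0.53415; exp(−0.53415) = 0.58617.
P = 997 × 0.58617 = 584.41 mbar.

P ≈ 584 mbar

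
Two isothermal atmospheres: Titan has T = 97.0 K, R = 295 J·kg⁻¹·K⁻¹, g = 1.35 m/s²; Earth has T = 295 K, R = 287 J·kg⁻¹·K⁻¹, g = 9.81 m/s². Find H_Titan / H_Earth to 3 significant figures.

H_Titan/H_Earth ≈ 2.46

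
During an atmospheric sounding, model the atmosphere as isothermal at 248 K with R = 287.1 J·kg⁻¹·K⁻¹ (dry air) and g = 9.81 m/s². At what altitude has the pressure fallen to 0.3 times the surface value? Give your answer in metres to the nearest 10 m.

z ≈ 8740 m

Scale height: H = RT/g = 287.1 × 248 / 9.81 = 7258.0 m.
Set P/P₀ = exp(−z/H) = 0.3, so z = −H ln(0.3).
−ln(0.3) = 1.2040; z = 7258.0 × 1.2040 = 8738.6 m.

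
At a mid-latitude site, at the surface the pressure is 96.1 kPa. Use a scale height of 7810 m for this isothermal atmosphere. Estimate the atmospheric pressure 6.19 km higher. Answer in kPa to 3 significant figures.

Barometric formula: P = P₀ exp(−z/H).
z/H = 6190.0/7810.0 = 0.79257; exp(−0.79257) = 0.45268.
P = 96.1 × 0.45268 = 43.503 kPa.

P ≈ 43.5 kPa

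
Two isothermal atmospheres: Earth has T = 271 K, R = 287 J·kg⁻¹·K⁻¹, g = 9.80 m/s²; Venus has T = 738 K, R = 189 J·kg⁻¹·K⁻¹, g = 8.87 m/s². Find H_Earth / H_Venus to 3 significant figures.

H = RT/g for each body.
H_Earth = 287 × 271 / 9.80 = 7936.4 m.
H_Venus = 189 × 738 / 8.87 = 15725 m.
H_Earth/H_Venus = 7936.4/15725 = 0.50470.

H_Earth/H_Venus ≈ 0.505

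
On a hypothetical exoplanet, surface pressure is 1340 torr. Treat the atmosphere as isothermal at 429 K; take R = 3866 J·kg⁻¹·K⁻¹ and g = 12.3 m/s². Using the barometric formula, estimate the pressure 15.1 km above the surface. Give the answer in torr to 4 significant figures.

Scale height: H = RT/g = 3866 × 429 / 12.3 = 134840 m.
Barometric formula: P = P₀ exp(−z/H).
z/H = 15100/134840 = 0.11198; exp(−0.11198) = 0.89406.
P = 1340 × 0.89406 = 1198.0 torr.

P ≈ 1198 torr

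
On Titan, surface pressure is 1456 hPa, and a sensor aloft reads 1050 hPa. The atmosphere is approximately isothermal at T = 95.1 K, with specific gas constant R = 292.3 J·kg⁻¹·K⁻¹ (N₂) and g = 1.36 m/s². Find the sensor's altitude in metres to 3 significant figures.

z ≈ 6680 m

Scale height: H = RT/g = 292.3 × 95.1 / 1.36 = 20440 m.
Invert the barometric formula: z = H ln(P₀/P).
P₀/P = 1456/1050 = 1.3867; ln(1.3867) = 0.32693.
z = 20440 × 0.32693 = 6682.4 m.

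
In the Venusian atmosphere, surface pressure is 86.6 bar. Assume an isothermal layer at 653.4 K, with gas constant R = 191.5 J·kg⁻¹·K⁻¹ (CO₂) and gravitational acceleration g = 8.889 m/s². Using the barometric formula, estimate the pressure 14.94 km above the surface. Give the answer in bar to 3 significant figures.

P ≈ 30.0 bar

Scale height: H = RT/g = 191.5 × 653.4 / 8.889 = 14077 m.
Barometric formula: P = P₀ exp(−z/H).
z/H = 14940/14077 = 1.0613; exp(−1.0613) = 0.34601.
P = 86.6 × 0.34601 = 29.964 bar.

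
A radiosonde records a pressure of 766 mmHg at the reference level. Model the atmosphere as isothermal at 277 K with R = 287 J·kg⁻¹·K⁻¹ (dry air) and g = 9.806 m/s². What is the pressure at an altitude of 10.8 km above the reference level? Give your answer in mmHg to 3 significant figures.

P ≈ 202 mmHg

Scale height: H = RT/g = 287 × 277 / 9.806 = 8107.2 m.
Barometric formula: P = P₀ exp(−z/H).
z/H = 10800/8107.2 = 1.3321; exp(−1.3321) = 0.26392.
P = 766 × 0.26392 = 202.16 mmHg.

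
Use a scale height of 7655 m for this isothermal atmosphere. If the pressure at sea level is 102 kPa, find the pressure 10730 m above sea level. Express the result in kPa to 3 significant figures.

Barometric formula: P = P₀ exp(−z/H).
z/H = 10730/7655.0 = 1.4017; exp(−1.4017) = 0.24618.
P = 102 × 0.24618 = 25.110 kPa.

P ≈ 25.1 kPa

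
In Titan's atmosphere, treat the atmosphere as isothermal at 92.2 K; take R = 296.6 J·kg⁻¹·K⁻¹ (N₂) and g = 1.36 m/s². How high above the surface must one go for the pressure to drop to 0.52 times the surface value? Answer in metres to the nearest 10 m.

Scale height: H = RT/g = 296.6 × 92.2 / 1.36 = 20108 m.
Set P/P₀ = exp(−z/H) = 0.52, so z = −H ln(0.52).
−ln(0.52) = 0.65393; z = 20108 × 0.65393 = 13149 m.

z ≈ 13150 m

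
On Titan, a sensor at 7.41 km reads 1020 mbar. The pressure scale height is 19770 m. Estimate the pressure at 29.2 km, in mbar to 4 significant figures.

P ≈ 338.8 mbar

Between two levels, P₂ = P₁ exp(−Δz/H) with Δz = z₂ − z₁.
Δz = 29200 − 7410.0 = 21790 m; Δz/H = 21790/19770 = 1.1022.
P₂ = 1020 × exp(−1.1022) = 1020 × 0.33214 = 338.78 mbar.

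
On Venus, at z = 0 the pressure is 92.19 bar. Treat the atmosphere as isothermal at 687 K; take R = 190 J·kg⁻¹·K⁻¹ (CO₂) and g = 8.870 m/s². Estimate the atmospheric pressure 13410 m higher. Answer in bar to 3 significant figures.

Scale height: H = RT/g = 190 × 687 / 8.870 = 14716 m.
Barometric formula: P = P₀ exp(−z/H).
z/H = 13410/14716 = 0.91125; exp(−0.91125) = 0.40202.
P = 92.19 × 0.40202 = 37.062 bar.

P ≈ 37.1 bar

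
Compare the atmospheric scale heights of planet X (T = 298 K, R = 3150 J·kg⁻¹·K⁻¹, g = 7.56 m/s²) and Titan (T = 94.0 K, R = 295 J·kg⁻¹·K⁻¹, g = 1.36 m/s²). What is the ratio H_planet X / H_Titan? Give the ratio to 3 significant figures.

H = RT/g for each body.
H_planet X = 3150 × 298 / 7.56 = 124170 m.
H_Titan = 295 × 94.0 / 1.36 = 20390 m.
H_planet X/H_Titan = 124170/20390 = 6.0897.

H_planet X/H_Titan ≈ 6.09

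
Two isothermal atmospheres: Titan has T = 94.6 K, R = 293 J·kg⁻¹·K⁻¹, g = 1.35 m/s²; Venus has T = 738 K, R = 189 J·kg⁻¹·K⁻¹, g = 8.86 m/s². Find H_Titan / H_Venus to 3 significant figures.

H = RT/g for each body.
H_Titan = 293 × 94.6 / 1.35 = 20532 m.
H_Venus = 189 × 738 / 8.86 = 15743 m.
H_Titan/H_Venus = 20532/15743 = 1.3042.

H_Titan/H_Venus ≈ 1.30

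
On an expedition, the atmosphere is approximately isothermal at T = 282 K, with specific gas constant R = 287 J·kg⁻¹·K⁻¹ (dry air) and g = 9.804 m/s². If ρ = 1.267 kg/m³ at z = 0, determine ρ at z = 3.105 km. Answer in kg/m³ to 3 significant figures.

ρ ≈ 0.870 kg/m³

Scale height: H = RT/g = 287 × 282 / 9.804 = 8255.2 m.
In an isothermal atmosphere, density decays like pressure: ρ = ρ₀ exp(−z/H).
z/H = 3105.0/8255.2 = 0.37613; exp(−0.37613) = 0.68651.
ρ = 1.267 × 0.68651 = 0.86981 kg/m³.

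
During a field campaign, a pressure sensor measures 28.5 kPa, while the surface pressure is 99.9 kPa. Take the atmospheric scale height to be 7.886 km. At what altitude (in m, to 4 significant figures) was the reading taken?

Invert the barometric formula: z = H ln(P₀/P).
P₀/P = 99.9/28.5 = 3.5053; ln(3.5053) = 1.2543.
z = 7886.0 × 1.2543 = 9891.4 m.

z ≈ 9891 m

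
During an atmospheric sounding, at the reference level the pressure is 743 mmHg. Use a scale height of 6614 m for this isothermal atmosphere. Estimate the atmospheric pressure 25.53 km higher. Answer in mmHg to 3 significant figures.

Barometric formula: P = P₀ exp(−z/H).
z/H = 25530/6614.0 = 3.8600; exp(−3.8600) = 0.021068.
P = 743 × 0.021068 = 15.654 mmHg.

P ≈ 15.7 mmHg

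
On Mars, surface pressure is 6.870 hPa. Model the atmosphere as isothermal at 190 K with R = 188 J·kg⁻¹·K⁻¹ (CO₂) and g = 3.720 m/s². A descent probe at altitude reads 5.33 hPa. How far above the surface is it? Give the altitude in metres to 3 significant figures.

Scale height: H = RT/g = 188 × 190 / 3.720 = 9602.2 m.
Invert the barometric formula: z = H ln(P₀/P).
P₀/P = 6.870/5.33 = 1.2889; ln(1.2889) = 0.25379.
z = 9602.2 × 0.25379 = 2436.9 m.

z ≈ 2440 m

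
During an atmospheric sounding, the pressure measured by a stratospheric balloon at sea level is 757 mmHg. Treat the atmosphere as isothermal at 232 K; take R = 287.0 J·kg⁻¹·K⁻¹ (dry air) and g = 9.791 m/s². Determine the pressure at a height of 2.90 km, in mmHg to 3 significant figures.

P ≈ 494 mmHg

Scale height: H = RT/g = 287.0 × 232 / 9.791 = 6800.5 m.
Barometric formula: P = P₀ exp(−z/H).
z/H = 2900.0/6800.5 = 0.42644; exp(−0.42644) = 0.65283.
P = 757 × 0.65283 = 494.19 mmHg.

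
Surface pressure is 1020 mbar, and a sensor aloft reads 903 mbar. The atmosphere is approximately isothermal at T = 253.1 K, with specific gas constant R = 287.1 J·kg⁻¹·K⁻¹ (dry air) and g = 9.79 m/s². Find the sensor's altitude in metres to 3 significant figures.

z ≈ 904 m

Scale height: H = RT/g = 287.1 × 253.1 / 9.79 = 7422.4 m.
Invert the barometric formula: z = H ln(P₀/P).
P₀/P = 1020/903 = 1.1296; ln(1.1296) = 0.12186.
z = 7422.4 × 0.12186 = 904.49 m.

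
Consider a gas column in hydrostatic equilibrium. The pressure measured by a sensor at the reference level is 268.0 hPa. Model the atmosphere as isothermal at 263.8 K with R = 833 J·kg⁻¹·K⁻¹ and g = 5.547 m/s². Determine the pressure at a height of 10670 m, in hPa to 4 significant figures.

Scale height: H = RT/g = 833 × 263.8 / 5.547 = 39615 m.
Barometric formula: P = P₀ exp(−z/H).
z/H = 10670/39615 = 0.26934; exp(−0.26934) = 0.76388.
P = 268.0 × 0.76388 = 204.72 hPa.

P ≈ 204.7 hPa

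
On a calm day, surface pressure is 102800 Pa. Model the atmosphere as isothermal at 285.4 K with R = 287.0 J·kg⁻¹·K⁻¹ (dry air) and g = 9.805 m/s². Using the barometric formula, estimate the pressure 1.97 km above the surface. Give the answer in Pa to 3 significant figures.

Scale height: H = RT/g = 287.0 × 285.4 / 9.805 = 8353.9 m.
Barometric formula: P = P₀ exp(−z/H).
z/H = 1970.0/8353.9 = 0.23582; exp(−0.23582) = 0.78992.
P = 102800 × 0.78992 = 81204 Pa.

P ≈ 81200 Pa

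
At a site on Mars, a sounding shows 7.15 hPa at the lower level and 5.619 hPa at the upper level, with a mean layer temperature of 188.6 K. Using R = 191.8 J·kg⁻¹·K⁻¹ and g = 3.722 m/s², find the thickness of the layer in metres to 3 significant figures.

Δz ≈ 2340 m

Hypsometric equation: Δz = (R T̄/g) ln(P₁/P₂).
R T̄/g = 191.8 × 188.6 / 3.722 = 9718.8 m.
ln(7.15/5.619) = ln(1.2725) = 0.24098.
Δz = 9718.8 × 0.24098 = 2342.0 m.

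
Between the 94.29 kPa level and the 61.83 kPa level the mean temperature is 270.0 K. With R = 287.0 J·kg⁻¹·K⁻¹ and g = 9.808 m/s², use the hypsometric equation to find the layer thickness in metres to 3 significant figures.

Hypsometric equation: Δz = (R T̄/g) ln(P₁/P₂).
R T̄/g = 287.0 × 270.0 / 9.808 = 7900.7 m.
ln(94.29/61.83) = ln(1.5250) = 0.42199.
Δz = 7900.7 × 0.42199 = 3334.0 m.

Δz ≈ 3330 m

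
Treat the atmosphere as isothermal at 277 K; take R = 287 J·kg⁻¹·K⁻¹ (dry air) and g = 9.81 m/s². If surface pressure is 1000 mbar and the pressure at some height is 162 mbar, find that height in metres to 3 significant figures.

Scale height: H = RT/g = 287 × 277 / 9.81 = 8103.9 m.
Invert the barometric formula: z = H ln(P₀/P).
P₀/P = 1000/162 = 6.1728; ln(6.1728) = 1.8202.
z = 8103.9 × 1.8202 = 14751 m.

z ≈ 14800 m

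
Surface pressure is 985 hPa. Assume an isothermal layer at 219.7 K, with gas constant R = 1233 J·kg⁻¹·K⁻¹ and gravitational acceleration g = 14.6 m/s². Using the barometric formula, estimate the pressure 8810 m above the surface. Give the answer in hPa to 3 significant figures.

Scale height: H = RT/g = 1233 × 219.7 / 14.6 = 18554 m.
Barometric formula: P = P₀ exp(−z/H).
z/H = 8810.0/18554 = 0.47483; exp(−0.47483) = 0.62199.
P = 985 × 0.62199 = 612.66 hPa.

P ≈ 613 hPa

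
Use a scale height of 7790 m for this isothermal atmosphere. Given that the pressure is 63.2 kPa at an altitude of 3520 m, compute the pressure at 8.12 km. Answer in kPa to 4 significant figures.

Between two levels, P₂ = P₁ exp(−Δz/H) with Δz = z₂ − z₁.
Δz = 8120.0 − 3520.0 = 4600.0 m; Δz/H = 4600.0/7790.0 = 0.59050.
P₂ = 63.2 × exp(−0.59050) = 63.2 × 0.55405 = 35.016 kPa.

P ≈ 35.02 kPa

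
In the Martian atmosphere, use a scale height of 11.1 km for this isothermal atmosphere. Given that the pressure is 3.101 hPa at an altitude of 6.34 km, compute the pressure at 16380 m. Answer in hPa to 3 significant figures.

P ≈ 1.26 hPa

Between two levels, P₂ = P₁ exp(−Δz/H) with Δz = z₂ − z₁.
Δz = 16380 − 6340.0 = 10040 m; Δz/H = 10040/11100 = 0.90450.
P₂ = 3.101 × exp(−0.90450) = 3.101 × 0.40474 = 1.2551 hPa.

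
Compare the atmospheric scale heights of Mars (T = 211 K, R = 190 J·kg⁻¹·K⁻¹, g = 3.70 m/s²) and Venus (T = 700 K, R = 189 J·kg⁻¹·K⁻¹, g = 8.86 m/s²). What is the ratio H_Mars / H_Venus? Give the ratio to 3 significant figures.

H_Mars/H_Venus ≈ 0.726

H = RT/g for each body.
H_Mars = 190 × 211 / 3.70 = 10835 m.
H_Venus = 189 × 700 / 8.86 = 14932 m.
H_Mars/H_Venus = 10835/14932 = 0.72562.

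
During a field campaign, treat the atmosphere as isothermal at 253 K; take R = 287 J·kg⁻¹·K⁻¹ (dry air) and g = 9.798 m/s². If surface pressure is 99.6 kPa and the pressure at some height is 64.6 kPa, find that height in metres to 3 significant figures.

Scale height: H = RT/g = 287 × 253 / 9.798 = 7410.8 m.
Invert the barometric formula: z = H ln(P₀/P).
P₀/P = 99.6/64.6 = 1.5418; ln(1.5418) = 0.43295.
z = 7410.8 × 0.43295 = 3208.5 m.

z ≈ 3210 m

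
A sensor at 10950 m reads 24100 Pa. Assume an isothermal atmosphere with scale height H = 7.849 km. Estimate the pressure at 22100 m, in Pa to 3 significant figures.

Between two levels, P₂ = P₁ exp(−Δz/H) with Δz = z₂ − z₁.
Δz = 22100 − 10950 = 11150 m; Δz/H = 11150/7849.0 = 1.4206.
P₂ = 24100 × exp(−1.4206) = 24100 × 0.24157 = 5821.8 Pa.

P ≈ 5820 Pa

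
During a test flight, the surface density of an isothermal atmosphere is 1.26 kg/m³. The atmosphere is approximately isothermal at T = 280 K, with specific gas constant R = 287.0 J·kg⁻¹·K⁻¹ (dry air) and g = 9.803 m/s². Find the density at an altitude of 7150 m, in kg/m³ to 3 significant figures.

Scale height: H = RT/g = 287.0 × 280 / 9.803 = 8197.5 m.
In an isothermal atmosphere, density decays like pressure: ρ = ρ₀ exp(−z/H).
z/H = 7150.0/8197.5 = 0.87222; exp(−0.87222) = 0.41802.
ρ = 1.26 × 0.41802 = 0.52671 kg/m³.

ρ ≈ 0.527 kg/m³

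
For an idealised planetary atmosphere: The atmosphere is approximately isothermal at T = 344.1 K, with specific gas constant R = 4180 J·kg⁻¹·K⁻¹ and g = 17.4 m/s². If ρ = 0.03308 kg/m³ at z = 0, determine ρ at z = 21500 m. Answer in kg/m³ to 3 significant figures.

ρ ≈ 0.0255 kg/m³

Scale height: H = RT/g = 4180 × 344.1 / 17.4 = 82663 m.
In an isothermal atmosphere, density decays like pressure: ρ = ρ₀ exp(−z/H).
z/H = 21500/82663 = 0.26009; exp(−0.26009) = 0.77098.
ρ = 0.03308 × 0.77098 = 0.025504 kg/m³.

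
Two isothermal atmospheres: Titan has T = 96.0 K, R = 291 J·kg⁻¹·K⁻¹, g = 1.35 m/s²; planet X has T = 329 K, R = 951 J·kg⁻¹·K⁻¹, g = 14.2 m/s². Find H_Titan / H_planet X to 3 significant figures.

H = RT/g for each body.
H_Titan = 291 × 96.0 / 1.35 = 20693 m.
H_planet X = 951 × 329 / 14.2 = 22034 m.
H_Titan/H_planet X = 20693/22034 = 0.93914.

H_Titan/H_planet X ≈ 0.939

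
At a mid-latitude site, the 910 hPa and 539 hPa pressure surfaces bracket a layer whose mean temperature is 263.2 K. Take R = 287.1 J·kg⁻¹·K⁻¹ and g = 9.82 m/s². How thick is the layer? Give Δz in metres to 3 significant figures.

Hypsometric equation: Δz = (R T̄/g) ln(P₁/P₂).
R T̄/g = 287.1 × 263.2 / 9.82 = 7695.0 m.
ln(910/539) = ln(1.6883) = 0.52372.
Δz = 7695.0 × 0.52372 = 4030.0 m.

Δz ≈ 4030 m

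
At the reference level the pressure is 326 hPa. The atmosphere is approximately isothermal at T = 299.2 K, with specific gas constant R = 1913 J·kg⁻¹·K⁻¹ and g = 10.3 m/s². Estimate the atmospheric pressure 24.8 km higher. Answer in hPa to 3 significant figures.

P ≈ 209 hPa

Scale height: H = RT/g = 1913 × 299.2 / 10.3 = 55570 m.
Barometric formula: P = P₀ exp(−z/H).
z/H = 24800/55570 = 0.44628; exp(−0.44628) = 0.64000.
P = 326 × 0.64000 = 208.64 hPa.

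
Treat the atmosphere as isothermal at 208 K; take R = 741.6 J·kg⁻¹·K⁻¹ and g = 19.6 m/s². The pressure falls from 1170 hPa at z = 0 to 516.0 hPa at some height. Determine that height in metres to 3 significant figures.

Scale height: H = RT/g = 741.6 × 208 / 19.6 = 7870.0 m.
Invert the barometric formula: z = H ln(P₀/P).
P₀/P = 1170/516.0 = 2.2674; ln(2.2674) = 0.81863.
z = 7870.0 × 0.81863 = 6442.6 m.

z ≈ 6440 m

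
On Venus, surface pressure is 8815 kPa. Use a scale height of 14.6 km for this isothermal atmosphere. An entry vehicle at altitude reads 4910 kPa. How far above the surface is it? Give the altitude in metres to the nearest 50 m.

z ≈ 8550 m

Invert the barometric formula: z = H ln(P₀/P).
P₀/P = 8815/4910 = 1.7953; ln(1.7953) = 0.58517.
z = 14600 × 0.58517 = 8543.5 m.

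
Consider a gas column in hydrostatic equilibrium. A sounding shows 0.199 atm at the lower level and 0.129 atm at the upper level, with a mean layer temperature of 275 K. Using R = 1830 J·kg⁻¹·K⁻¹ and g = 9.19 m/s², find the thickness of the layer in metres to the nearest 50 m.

Δz ≈ 23750 m

Hypsometric equation: Δz = (R T̄/g) ln(P₁/P₂).
R T̄/g = 1830 × 275 / 9.19 = 54761 m.
ln(0.199/0.129) = ln(1.5426) = 0.43347.
Δz = 54761 × 0.43347 = 23737 m.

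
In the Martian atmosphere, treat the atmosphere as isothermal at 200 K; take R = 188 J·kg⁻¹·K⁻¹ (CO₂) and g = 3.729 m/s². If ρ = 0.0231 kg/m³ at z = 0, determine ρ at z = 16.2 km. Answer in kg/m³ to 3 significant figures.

ρ ≈ 0.00463 kg/m³

Scale height: H = RT/g = 188 × 200 / 3.729 = 10083 m.
In an isothermal atmosphere, density decays like pressure: ρ = ρ₀ exp(−z/H).
z/H = 16200/10083 = 1.6067; exp(−1.6067) = 0.20055.
ρ = 0.0231 × 0.20055 = 0.0046327 kg/m³.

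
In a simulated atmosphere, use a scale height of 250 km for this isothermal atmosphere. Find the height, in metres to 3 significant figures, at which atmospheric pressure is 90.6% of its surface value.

z ≈ 24700 m

Set P/P₀ = exp(−z/H) = 0.906, so z = −H ln(0.906).
−ln(0.906) = 0.098716; z = 250000 × 0.098716 = 24679 m.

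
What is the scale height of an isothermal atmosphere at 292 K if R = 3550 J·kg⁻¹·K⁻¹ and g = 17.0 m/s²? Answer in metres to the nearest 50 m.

H ≈ 61000 m

The scale height of an isothermal atmosphere is H = RT/g.
H = 3550 × 292 / 17.0 = 1036600/17.0 = 60976 m.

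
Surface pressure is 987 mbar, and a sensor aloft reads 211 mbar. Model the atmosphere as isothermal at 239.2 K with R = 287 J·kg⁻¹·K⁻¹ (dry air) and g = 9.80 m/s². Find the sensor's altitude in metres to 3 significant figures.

z ≈ 10800 m

Scale height: H = RT/g = 287 × 239.2 / 9.80 = 7005.1 m.
Invert the barometric formula: z = H ln(P₀/P).
P₀/P = 987/211 = 4.6777; ln(4.6777) = 1.5428.
z = 7005.1 × 1.5428 = 10807 m.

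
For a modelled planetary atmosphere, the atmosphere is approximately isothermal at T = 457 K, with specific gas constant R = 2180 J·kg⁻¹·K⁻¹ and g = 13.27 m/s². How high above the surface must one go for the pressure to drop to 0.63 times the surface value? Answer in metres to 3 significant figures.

Scale height: H = RT/g = 2180 × 457 / 13.27 = 75076 m.
Set P/P₀ = exp(−z/H) = 0.63, so z = −H ln(0.63).
−ln(0.63) = 0.46204; z = 75076 × 0.46204 = 34688 m.

z ≈ 34700 m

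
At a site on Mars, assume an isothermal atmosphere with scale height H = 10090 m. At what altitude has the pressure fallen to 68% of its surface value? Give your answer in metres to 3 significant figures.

Set P/P₀ = exp(−z/H) = 0.68, so z = −H ln(0.68).
−ln(0.68) = 0.38566; z = 10090 × 0.38566 = 3891.3 m.

z ≈ 3890 m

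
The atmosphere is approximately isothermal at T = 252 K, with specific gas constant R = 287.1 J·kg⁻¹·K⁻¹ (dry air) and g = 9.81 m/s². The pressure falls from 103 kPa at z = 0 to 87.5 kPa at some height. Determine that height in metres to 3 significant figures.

z ≈ 1200 m

Scale height: H = RT/g = 287.1 × 252 / 9.81 = 7375.0 m.
Invert the barometric formula: z = H ln(P₀/P).
P₀/P = 103/87.5 = 1.1771; ln(1.1771) = 0.16305.
z = 7375.0 × 0.16305 = 1202.5 m.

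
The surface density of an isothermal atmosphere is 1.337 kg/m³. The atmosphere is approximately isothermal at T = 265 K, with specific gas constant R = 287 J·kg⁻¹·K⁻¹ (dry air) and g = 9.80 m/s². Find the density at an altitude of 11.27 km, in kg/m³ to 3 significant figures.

ρ ≈ 0.313 kg/m³

Scale height: H = RT/g = 287 × 265 / 9.80 = 7760.7 m.
In an isothermal atmosphere, density decays like pressure: ρ = ρ₀ exp(−z/H).
z/H = 11270/7760.7 = 1.4522; exp(−1.4522) = 0.23405.
ρ = 1.337 × 0.23405 = 0.31292 kg/m³.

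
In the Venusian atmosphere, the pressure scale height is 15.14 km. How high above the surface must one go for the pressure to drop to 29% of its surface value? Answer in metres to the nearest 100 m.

z ≈ 18700 m

Set P/P₀ = exp(−z/H) = 0.29, so z = −H ln(0.29).
−ln(0.29) = 1.2379; z = 15140 × 1.2379 = 18742 m.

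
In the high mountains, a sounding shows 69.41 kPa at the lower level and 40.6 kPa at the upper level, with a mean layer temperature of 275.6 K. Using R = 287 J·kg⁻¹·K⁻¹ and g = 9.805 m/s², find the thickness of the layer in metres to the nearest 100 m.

Δz ≈ 4300 m

Hypsometric equation: Δz = (R T̄/g) ln(P₁/P₂).
R T̄/g = 287 × 275.6 / 9.805 = 8067.0 m.
ln(69.41/40.6) = ln(1.7096) = 0.53626.
Δz = 8067.0 × 0.53626 = 4326.0 m.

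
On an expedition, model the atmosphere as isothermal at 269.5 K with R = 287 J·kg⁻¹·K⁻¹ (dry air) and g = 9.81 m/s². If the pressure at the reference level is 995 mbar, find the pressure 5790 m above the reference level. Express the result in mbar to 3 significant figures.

P ≈ 477 mbar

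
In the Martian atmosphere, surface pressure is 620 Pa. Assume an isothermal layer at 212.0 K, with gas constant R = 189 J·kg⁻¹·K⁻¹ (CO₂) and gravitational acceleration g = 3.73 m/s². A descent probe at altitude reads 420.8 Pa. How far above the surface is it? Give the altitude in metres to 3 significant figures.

z ≈ 4160 m

Scale height: H = RT/g = 189 × 212.0 / 3.73 = 10742 m.
Invert the barometric formula: z = H ln(P₀/P).
P₀/P = 620/420.8 = 1.4734; ln(1.4734) = 0.38757.
z = 10742 × 0.38757 = 4163.3 m.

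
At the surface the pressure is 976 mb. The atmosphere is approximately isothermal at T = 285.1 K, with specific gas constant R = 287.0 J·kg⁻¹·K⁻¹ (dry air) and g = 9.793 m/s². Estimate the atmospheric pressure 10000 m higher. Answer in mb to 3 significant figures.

P ≈ 295 mb

Scale height: H = RT/g = 287.0 × 285.1 / 9.793 = 8355.3 m.
Barometric formula: P = P₀ exp(−z/H).
z/H = 10000/8355.3 = 1.1968; exp(−1.1968) = 0.30216.
P = 976 × 0.30216 = 294.91 mb.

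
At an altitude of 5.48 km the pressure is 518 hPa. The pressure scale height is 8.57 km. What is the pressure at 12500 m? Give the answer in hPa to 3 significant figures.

P ≈ 228 hPa

Between two levels, P₂ = P₁ exp(−Δz/H) with Δz = z₂ − z₁.
Δz = 12500 − 5480.0 = 7020.0 m; Δz/H = 7020.0/8570.0 = 0.81914.
P₂ = 518 × exp(−0.81914) = 518 × 0.44081 = 228.34 hPa.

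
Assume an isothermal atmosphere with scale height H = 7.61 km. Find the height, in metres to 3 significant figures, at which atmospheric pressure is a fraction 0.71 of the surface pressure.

z ≈ 2610 m

Set P/P₀ = exp(−z/H) = 0.71, so z = −H ln(0.71).
−ln(0.71) = 0.34249; z = 7610.0 × 0.34249 = 2606.3 m.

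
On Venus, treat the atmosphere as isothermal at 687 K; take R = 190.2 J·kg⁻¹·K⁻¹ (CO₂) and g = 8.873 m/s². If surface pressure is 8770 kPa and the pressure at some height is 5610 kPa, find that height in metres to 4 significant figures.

z ≈ 6580 m

Scale height: H = RT/g = 190.2 × 687 / 8.873 = 14726 m.
Invert the barometric formula: z = H ln(P₀/P).
P₀/P = 8770/5610 = 1.5633; ln(1.5633) = 0.44680.
z = 14726 × 0.44680 = 6579.6 m.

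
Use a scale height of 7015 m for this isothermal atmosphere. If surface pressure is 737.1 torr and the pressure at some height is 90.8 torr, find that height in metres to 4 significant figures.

z ≈ 14690 m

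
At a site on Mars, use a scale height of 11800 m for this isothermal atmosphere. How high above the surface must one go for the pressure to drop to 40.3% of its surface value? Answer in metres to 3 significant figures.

z ≈ 10700 m

Set P/P₀ = exp(−z/H) = 0.403, so z = −H ln(0.403).
−ln(0.403) = 0.90882; z = 11800 × 0.90882 = 10724 m.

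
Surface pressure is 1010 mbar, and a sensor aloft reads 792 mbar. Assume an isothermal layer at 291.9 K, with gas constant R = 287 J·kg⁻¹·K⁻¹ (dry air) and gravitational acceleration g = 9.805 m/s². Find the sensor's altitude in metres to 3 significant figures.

z ≈ 2080 m

Scale height: H = RT/g = 287 × 291.9 / 9.805 = 8544.1 m.
Invert the barometric formula: z = H ln(P₀/P).
P₀/P = 1010/792 = 1.2753; ln(1.2753) = 0.24318.
z = 8544.1 × 0.24318 = 2077.8 m.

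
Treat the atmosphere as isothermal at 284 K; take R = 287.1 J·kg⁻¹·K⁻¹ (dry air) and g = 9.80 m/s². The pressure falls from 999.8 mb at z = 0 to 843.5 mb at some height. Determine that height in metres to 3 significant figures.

z ≈ 1410 m

Scale height: H = RT/g = 287.1 × 284 / 9.80 = 8320.0 m.
Invert the barometric formula: z = H ln(P₀/P).
P₀/P = 999.8/843.5 = 1.1853; ln(1.1853) = 0.17000.
z = 8320.0 × 0.17000 = 1414.4 m.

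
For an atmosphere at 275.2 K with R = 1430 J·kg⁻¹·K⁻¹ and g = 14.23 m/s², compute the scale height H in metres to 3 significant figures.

The scale height of an isothermal atmosphere is H = RT/g.
H = 1430 × 275.2 / 14.23 = 393540/14.23 = 27656 m.

H ≈ 27700 m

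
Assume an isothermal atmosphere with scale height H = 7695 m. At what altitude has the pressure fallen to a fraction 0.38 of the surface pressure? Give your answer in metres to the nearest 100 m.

z ≈ 7400 m

Set P/P₀ = exp(−z/H) = 0.38, so z = −H ln(0.38).
−ln(0.38) = 0.96758; z = 7695.0 × 0.96758 = 7445.5 m.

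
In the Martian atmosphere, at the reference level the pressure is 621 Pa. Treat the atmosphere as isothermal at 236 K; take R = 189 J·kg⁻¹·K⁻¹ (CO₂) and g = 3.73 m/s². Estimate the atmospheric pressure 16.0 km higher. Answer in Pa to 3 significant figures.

Scale height: H = RT/g = 189 × 236 / 3.73 = 11958 m.
Barometric formula: P = P₀ exp(−z/H).
z/H = 16000/11958 = 1.3380; exp(−1.3380) = 0.26237.
P = 621 × 0.26237 = 162.93 Pa.

P ≈ 163 Pa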